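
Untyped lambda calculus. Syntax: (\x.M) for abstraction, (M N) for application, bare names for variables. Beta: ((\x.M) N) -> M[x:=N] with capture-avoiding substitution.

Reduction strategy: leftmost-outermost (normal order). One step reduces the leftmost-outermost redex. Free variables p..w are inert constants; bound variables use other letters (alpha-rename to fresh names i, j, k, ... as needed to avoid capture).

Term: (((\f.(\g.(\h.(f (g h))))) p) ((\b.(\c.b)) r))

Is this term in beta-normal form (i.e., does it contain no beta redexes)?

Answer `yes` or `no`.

Answer: no

Derivation:
Term: (((\f.(\g.(\h.(f (g h))))) p) ((\b.(\c.b)) r))
Found 2 beta redex(es).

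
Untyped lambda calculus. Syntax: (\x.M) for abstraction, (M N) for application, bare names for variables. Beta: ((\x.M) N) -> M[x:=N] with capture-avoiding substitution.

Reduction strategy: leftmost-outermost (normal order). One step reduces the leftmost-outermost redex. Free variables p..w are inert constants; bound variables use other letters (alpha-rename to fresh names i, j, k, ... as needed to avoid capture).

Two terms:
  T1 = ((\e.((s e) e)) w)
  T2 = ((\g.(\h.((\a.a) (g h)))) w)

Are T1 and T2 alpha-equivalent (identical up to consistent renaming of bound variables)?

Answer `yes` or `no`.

Term 1: ((\e.((s e) e)) w)
Term 2: ((\g.(\h.((\a.a) (g h)))) w)
Alpha-equivalence: compare structure up to binder renaming.
Result: False

Answer: no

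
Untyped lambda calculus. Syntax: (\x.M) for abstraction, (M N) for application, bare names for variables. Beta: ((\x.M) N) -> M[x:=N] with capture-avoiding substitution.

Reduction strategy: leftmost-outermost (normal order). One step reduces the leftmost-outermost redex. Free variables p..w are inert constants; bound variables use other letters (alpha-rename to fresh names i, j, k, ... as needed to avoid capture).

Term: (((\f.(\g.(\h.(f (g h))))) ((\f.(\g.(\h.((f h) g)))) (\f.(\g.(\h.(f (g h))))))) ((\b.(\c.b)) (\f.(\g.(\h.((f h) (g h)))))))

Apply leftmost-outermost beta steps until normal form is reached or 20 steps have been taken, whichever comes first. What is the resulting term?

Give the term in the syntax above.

Answer: (\h.(\i.(\j.(i (\g.(\h.((j h) (g h))))))))

Derivation:
Step 0: (((\f.(\g.(\h.(f (g h))))) ((\f.(\g.(\h.((f h) g)))) (\f.(\g.(\h.(f (g h))))))) ((\b.(\c.b)) (\f.(\g.(\h.((f h) (g h)))))))
Step 1: ((\g.(\h.(((\f.(\g.(\h.((f h) g)))) (\f.(\g.(\h.(f (g h)))))) (g h)))) ((\b.(\c.b)) (\f.(\g.(\h.((f h) (g h)))))))
Step 2: (\h.(((\f.(\g.(\h.((f h) g)))) (\f.(\g.(\h.(f (g h)))))) (((\b.(\c.b)) (\f.(\g.(\h.((f h) (g h)))))) h)))
Step 3: (\h.((\g.(\h.(((\f.(\g.(\h.(f (g h))))) h) g))) (((\b.(\c.b)) (\f.(\g.(\h.((f h) (g h)))))) h)))
Step 4: (\h.(\i.(((\f.(\g.(\h.(f (g h))))) i) (((\b.(\c.b)) (\f.(\g.(\h.((f h) (g h)))))) h))))
Step 5: (\h.(\i.((\g.(\h.(i (g h)))) (((\b.(\c.b)) (\f.(\g.(\h.((f h) (g h)))))) h))))
Step 6: (\h.(\i.(\j.(i ((((\b.(\c.b)) (\f.(\g.(\h.((f h) (g h)))))) h) j)))))
Step 7: (\h.(\i.(\j.(i (((\c.(\f.(\g.(\h.((f h) (g h)))))) h) j)))))
Step 8: (\h.(\i.(\j.(i ((\f.(\g.(\h.((f h) (g h))))) j)))))
Step 9: (\h.(\i.(\j.(i (\g.(\h.((j h) (g h))))))))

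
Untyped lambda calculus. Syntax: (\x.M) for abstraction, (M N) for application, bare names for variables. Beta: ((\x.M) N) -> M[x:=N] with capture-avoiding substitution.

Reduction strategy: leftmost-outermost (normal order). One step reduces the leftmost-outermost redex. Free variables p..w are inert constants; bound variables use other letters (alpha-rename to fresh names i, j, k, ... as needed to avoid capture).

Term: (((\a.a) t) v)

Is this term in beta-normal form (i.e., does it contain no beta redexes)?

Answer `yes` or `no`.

Term: (((\a.a) t) v)
Found 1 beta redex(es).

Answer: no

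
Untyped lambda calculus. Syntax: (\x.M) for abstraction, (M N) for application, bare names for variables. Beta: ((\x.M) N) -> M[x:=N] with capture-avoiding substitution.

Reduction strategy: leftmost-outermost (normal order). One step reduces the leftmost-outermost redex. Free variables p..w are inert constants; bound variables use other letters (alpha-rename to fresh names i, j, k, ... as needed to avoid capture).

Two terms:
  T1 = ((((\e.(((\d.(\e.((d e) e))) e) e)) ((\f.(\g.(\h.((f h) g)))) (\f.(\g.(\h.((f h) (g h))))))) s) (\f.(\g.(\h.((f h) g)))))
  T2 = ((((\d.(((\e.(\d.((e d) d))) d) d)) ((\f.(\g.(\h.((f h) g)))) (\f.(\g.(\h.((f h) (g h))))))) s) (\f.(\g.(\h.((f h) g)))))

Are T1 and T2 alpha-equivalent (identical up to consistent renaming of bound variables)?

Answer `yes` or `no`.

Answer: yes

Derivation:
Term 1: ((((\e.(((\d.(\e.((d e) e))) e) e)) ((\f.(\g.(\h.((f h) g)))) (\f.(\g.(\h.((f h) (g h))))))) s) (\f.(\g.(\h.((f h) g)))))
Term 2: ((((\d.(((\e.(\d.((e d) d))) d) d)) ((\f.(\g.(\h.((f h) g)))) (\f.(\g.(\h.((f h) (g h))))))) s) (\f.(\g.(\h.((f h) g)))))
Alpha-equivalence: compare structure up to binder renaming.
Result: True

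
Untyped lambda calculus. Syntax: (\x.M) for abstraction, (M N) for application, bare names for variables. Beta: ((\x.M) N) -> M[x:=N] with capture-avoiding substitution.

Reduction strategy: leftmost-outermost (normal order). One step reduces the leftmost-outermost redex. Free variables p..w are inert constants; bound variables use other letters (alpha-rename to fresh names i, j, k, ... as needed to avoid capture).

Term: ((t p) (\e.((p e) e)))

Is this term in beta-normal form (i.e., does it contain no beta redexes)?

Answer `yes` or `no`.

Answer: yes

Derivation:
Term: ((t p) (\e.((p e) e)))
No beta redexes found.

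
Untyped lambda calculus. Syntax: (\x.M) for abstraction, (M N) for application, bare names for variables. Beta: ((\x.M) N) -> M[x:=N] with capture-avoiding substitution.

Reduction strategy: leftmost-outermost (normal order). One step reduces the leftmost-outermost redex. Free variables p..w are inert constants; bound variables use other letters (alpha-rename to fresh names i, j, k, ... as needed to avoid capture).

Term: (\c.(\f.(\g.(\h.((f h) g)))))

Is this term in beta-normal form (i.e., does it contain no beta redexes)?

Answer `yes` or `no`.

Term: (\c.(\f.(\g.(\h.((f h) g)))))
No beta redexes found.

Answer: yes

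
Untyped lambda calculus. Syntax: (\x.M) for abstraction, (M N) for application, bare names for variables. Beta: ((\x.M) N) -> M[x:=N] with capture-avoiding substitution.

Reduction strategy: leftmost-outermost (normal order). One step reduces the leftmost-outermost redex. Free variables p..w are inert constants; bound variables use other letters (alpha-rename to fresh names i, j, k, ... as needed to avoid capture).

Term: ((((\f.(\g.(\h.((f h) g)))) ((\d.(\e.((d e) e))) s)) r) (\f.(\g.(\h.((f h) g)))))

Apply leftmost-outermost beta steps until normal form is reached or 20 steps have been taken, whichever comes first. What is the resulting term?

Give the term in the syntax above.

Step 0: ((((\f.(\g.(\h.((f h) g)))) ((\d.(\e.((d e) e))) s)) r) (\f.(\g.(\h.((f h) g)))))
Step 1: (((\g.(\h.((((\d.(\e.((d e) e))) s) h) g))) r) (\f.(\g.(\h.((f h) g)))))
Step 2: ((\h.((((\d.(\e.((d e) e))) s) h) r)) (\f.(\g.(\h.((f h) g)))))
Step 3: ((((\d.(\e.((d e) e))) s) (\f.(\g.(\h.((f h) g))))) r)
Step 4: (((\e.((s e) e)) (\f.(\g.(\h.((f h) g))))) r)
Step 5: (((s (\f.(\g.(\h.((f h) g))))) (\f.(\g.(\h.((f h) g))))) r)

Answer: (((s (\f.(\g.(\h.((f h) g))))) (\f.(\g.(\h.((f h) g))))) r)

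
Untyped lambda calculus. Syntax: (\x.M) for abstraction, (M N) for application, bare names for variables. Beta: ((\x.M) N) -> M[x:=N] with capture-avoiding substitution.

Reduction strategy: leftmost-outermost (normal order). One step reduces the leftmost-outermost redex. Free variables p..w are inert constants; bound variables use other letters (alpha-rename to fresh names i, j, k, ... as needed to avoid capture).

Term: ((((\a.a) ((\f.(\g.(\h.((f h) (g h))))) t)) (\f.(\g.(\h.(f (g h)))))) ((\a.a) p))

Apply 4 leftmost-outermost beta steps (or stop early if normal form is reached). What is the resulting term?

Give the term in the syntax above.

Answer: ((t ((\a.a) p)) ((\f.(\g.(\h.(f (g h))))) ((\a.a) p)))

Derivation:
Step 0: ((((\a.a) ((\f.(\g.(\h.((f h) (g h))))) t)) (\f.(\g.(\h.(f (g h)))))) ((\a.a) p))
Step 1: ((((\f.(\g.(\h.((f h) (g h))))) t) (\f.(\g.(\h.(f (g h)))))) ((\a.a) p))
Step 2: (((\g.(\h.((t h) (g h)))) (\f.(\g.(\h.(f (g h)))))) ((\a.a) p))
Step 3: ((\h.((t h) ((\f.(\g.(\h.(f (g h))))) h))) ((\a.a) p))
Step 4: ((t ((\a.a) p)) ((\f.(\g.(\h.(f (g h))))) ((\a.a) p)))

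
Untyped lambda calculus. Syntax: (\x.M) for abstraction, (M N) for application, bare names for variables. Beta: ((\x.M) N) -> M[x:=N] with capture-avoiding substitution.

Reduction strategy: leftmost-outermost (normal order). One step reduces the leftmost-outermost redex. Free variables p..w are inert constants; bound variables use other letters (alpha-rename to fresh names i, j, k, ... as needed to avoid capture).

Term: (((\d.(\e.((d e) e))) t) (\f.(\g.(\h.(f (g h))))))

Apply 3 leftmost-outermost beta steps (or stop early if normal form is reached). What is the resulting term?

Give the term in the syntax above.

Answer: ((t (\f.(\g.(\h.(f (g h)))))) (\f.(\g.(\h.(f (g h))))))

Derivation:
Step 0: (((\d.(\e.((d e) e))) t) (\f.(\g.(\h.(f (g h))))))
Step 1: ((\e.((t e) e)) (\f.(\g.(\h.(f (g h))))))
Step 2: ((t (\f.(\g.(\h.(f (g h)))))) (\f.(\g.(\h.(f (g h))))))
Step 3: (normal form reached)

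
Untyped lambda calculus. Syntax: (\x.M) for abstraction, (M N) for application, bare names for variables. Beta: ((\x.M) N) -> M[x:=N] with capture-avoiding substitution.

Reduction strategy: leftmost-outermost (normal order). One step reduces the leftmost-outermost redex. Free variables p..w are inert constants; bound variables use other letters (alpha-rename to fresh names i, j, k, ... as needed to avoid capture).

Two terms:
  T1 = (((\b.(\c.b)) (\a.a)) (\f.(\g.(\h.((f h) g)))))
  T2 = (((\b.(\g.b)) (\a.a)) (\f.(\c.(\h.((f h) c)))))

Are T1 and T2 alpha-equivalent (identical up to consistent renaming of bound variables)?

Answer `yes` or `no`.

Answer: yes

Derivation:
Term 1: (((\b.(\c.b)) (\a.a)) (\f.(\g.(\h.((f h) g)))))
Term 2: (((\b.(\g.b)) (\a.a)) (\f.(\c.(\h.((f h) c)))))
Alpha-equivalence: compare structure up to binder renaming.
Result: True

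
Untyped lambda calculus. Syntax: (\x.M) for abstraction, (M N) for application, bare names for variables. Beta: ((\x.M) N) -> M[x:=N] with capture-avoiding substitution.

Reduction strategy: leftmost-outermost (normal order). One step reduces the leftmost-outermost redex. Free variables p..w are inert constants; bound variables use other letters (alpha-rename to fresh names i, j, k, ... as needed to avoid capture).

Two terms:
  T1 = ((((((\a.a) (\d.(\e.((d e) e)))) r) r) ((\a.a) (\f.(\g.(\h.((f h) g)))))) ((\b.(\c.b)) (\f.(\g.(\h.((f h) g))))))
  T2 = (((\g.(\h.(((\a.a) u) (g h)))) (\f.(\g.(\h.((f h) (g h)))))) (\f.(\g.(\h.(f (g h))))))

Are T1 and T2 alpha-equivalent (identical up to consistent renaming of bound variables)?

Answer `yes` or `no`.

Term 1: ((((((\a.a) (\d.(\e.((d e) e)))) r) r) ((\a.a) (\f.(\g.(\h.((f h) g)))))) ((\b.(\c.b)) (\f.(\g.(\h.((f h) g))))))
Term 2: (((\g.(\h.(((\a.a) u) (g h)))) (\f.(\g.(\h.((f h) (g h)))))) (\f.(\g.(\h.(f (g h))))))
Alpha-equivalence: compare structure up to binder renaming.
Result: False

Answer: no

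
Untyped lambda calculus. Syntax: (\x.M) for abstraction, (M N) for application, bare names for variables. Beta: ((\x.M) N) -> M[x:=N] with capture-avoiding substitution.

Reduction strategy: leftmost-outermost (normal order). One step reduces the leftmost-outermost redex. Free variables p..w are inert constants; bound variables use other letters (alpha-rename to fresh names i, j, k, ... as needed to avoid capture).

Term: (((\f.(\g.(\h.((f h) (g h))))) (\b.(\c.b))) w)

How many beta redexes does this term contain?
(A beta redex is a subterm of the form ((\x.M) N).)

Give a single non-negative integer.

Term: (((\f.(\g.(\h.((f h) (g h))))) (\b.(\c.b))) w)
  Redex: ((\f.(\g.(\h.((f h) (g h))))) (\b.(\c.b)))
Total redexes: 1

Answer: 1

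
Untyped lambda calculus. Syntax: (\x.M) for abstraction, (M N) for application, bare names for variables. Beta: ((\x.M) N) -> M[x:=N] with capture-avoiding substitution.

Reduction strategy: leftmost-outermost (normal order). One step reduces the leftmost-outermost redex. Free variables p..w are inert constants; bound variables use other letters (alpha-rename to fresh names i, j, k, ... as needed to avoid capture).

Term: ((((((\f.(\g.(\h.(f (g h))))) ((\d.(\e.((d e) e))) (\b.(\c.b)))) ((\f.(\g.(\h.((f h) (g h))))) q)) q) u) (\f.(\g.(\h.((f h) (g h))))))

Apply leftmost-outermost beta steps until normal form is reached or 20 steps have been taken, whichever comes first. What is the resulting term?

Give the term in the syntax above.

Step 0: ((((((\f.(\g.(\h.(f (g h))))) ((\d.(\e.((d e) e))) (\b.(\c.b)))) ((\f.(\g.(\h.((f h) (g h))))) q)) q) u) (\f.(\g.(\h.((f h) (g h))))))
Step 1: (((((\g.(\h.(((\d.(\e.((d e) e))) (\b.(\c.b))) (g h)))) ((\f.(\g.(\h.((f h) (g h))))) q)) q) u) (\f.(\g.(\h.((f h) (g h))))))
Step 2: ((((\h.(((\d.(\e.((d e) e))) (\b.(\c.b))) (((\f.(\g.(\h.((f h) (g h))))) q) h))) q) u) (\f.(\g.(\h.((f h) (g h))))))
Step 3: (((((\d.(\e.((d e) e))) (\b.(\c.b))) (((\f.(\g.(\h.((f h) (g h))))) q) q)) u) (\f.(\g.(\h.((f h) (g h))))))
Step 4: ((((\e.(((\b.(\c.b)) e) e)) (((\f.(\g.(\h.((f h) (g h))))) q) q)) u) (\f.(\g.(\h.((f h) (g h))))))
Step 5: (((((\b.(\c.b)) (((\f.(\g.(\h.((f h) (g h))))) q) q)) (((\f.(\g.(\h.((f h) (g h))))) q) q)) u) (\f.(\g.(\h.((f h) (g h))))))
Step 6: ((((\c.(((\f.(\g.(\h.((f h) (g h))))) q) q)) (((\f.(\g.(\h.((f h) (g h))))) q) q)) u) (\f.(\g.(\h.((f h) (g h))))))
Step 7: (((((\f.(\g.(\h.((f h) (g h))))) q) q) u) (\f.(\g.(\h.((f h) (g h))))))
Step 8: ((((\g.(\h.((q h) (g h)))) q) u) (\f.(\g.(\h.((f h) (g h))))))
Step 9: (((\h.((q h) (q h))) u) (\f.(\g.(\h.((f h) (g h))))))
Step 10: (((q u) (q u)) (\f.(\g.(\h.((f h) (g h))))))

Answer: (((q u) (q u)) (\f.(\g.(\h.((f h) (g h))))))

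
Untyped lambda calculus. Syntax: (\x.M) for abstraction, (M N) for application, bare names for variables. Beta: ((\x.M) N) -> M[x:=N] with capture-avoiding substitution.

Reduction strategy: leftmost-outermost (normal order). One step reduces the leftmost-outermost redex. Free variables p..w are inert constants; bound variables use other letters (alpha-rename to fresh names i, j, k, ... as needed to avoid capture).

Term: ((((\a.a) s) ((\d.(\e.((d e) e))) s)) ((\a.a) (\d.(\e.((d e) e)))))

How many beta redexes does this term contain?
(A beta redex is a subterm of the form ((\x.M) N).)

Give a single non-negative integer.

Answer: 3

Derivation:
Term: ((((\a.a) s) ((\d.(\e.((d e) e))) s)) ((\a.a) (\d.(\e.((d e) e)))))
  Redex: ((\a.a) s)
  Redex: ((\d.(\e.((d e) e))) s)
  Redex: ((\a.a) (\d.(\e.((d e) e))))
Total redexes: 3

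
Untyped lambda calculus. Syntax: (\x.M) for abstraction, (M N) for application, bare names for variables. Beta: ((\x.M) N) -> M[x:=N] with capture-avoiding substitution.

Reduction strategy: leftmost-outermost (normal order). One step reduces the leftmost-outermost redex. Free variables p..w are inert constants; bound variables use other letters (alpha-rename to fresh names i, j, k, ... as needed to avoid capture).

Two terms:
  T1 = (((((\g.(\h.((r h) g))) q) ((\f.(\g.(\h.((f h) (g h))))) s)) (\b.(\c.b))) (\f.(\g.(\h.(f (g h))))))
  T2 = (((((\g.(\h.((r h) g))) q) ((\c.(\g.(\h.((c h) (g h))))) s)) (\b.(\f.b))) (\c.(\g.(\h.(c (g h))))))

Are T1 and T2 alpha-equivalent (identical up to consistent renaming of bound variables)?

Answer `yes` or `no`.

Answer: yes

Derivation:
Term 1: (((((\g.(\h.((r h) g))) q) ((\f.(\g.(\h.((f h) (g h))))) s)) (\b.(\c.b))) (\f.(\g.(\h.(f (g h))))))
Term 2: (((((\g.(\h.((r h) g))) q) ((\c.(\g.(\h.((c h) (g h))))) s)) (\b.(\f.b))) (\c.(\g.(\h.(c (g h))))))
Alpha-equivalence: compare structure up to binder renaming.
Result: True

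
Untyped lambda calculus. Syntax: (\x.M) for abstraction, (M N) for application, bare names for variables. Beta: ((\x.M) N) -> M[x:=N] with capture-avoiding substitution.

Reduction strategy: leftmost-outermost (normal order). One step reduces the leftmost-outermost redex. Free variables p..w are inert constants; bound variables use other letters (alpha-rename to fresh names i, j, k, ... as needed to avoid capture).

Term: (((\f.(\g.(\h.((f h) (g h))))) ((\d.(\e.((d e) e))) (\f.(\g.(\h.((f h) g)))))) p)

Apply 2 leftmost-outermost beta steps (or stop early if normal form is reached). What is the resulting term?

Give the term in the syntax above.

Answer: (\h.((((\d.(\e.((d e) e))) (\f.(\g.(\h.((f h) g))))) h) (p h)))

Derivation:
Step 0: (((\f.(\g.(\h.((f h) (g h))))) ((\d.(\e.((d e) e))) (\f.(\g.(\h.((f h) g)))))) p)
Step 1: ((\g.(\h.((((\d.(\e.((d e) e))) (\f.(\g.(\h.((f h) g))))) h) (g h)))) p)
Step 2: (\h.((((\d.(\e.((d e) e))) (\f.(\g.(\h.((f h) g))))) h) (p h)))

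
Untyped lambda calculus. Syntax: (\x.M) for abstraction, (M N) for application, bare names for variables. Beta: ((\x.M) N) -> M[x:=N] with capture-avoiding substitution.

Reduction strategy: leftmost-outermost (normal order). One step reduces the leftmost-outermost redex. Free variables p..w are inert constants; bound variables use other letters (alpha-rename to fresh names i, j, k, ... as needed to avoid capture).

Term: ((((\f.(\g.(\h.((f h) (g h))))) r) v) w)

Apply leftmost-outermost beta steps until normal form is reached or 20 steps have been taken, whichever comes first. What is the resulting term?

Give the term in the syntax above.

Answer: ((r w) (v w))

Derivation:
Step 0: ((((\f.(\g.(\h.((f h) (g h))))) r) v) w)
Step 1: (((\g.(\h.((r h) (g h)))) v) w)
Step 2: ((\h.((r h) (v h))) w)
Step 3: ((r w) (v w))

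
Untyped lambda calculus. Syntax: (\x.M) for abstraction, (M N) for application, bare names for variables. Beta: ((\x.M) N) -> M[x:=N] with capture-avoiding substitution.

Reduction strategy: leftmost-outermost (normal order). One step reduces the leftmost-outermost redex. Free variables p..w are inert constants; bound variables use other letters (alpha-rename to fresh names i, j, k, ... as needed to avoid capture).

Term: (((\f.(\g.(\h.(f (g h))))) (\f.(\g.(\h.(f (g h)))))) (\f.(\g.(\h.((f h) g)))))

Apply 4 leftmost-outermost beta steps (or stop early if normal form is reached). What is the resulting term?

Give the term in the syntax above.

Answer: (\h.(\g.(\i.((\g.(\i.((h i) g))) (g i)))))

Derivation:
Step 0: (((\f.(\g.(\h.(f (g h))))) (\f.(\g.(\h.(f (g h)))))) (\f.(\g.(\h.((f h) g)))))
Step 1: ((\g.(\h.((\f.(\g.(\h.(f (g h))))) (g h)))) (\f.(\g.(\h.((f h) g)))))
Step 2: (\h.((\f.(\g.(\h.(f (g h))))) ((\f.(\g.(\h.((f h) g)))) h)))
Step 3: (\h.(\g.(\i.(((\f.(\g.(\h.((f h) g)))) h) (g i)))))
Step 4: (\h.(\g.(\i.((\g.(\i.((h i) g))) (g i)))))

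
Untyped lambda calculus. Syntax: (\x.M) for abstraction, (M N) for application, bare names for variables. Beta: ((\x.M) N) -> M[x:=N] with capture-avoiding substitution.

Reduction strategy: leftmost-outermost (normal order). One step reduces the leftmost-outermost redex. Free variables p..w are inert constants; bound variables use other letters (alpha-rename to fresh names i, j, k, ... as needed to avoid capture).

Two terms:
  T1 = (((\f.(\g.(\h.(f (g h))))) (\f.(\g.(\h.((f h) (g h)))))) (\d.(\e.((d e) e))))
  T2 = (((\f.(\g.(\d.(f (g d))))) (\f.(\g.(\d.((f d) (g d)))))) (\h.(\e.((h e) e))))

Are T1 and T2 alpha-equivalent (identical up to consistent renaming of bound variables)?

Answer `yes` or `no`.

Answer: yes

Derivation:
Term 1: (((\f.(\g.(\h.(f (g h))))) (\f.(\g.(\h.((f h) (g h)))))) (\d.(\e.((d e) e))))
Term 2: (((\f.(\g.(\d.(f (g d))))) (\f.(\g.(\d.((f d) (g d)))))) (\h.(\e.((h e) e))))
Alpha-equivalence: compare structure up to binder renaming.
Result: True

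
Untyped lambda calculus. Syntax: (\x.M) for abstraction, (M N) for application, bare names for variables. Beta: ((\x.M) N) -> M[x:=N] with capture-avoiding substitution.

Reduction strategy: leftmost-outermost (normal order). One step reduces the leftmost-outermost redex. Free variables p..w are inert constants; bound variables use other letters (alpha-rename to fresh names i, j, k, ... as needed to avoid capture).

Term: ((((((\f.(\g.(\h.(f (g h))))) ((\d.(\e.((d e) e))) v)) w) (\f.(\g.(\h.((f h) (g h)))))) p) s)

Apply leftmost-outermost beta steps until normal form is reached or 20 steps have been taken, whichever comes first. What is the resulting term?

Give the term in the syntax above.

Answer: ((((v (w (\f.(\g.(\h.((f h) (g h))))))) (w (\f.(\g.(\h.((f h) (g h))))))) p) s)

Derivation:
Step 0: ((((((\f.(\g.(\h.(f (g h))))) ((\d.(\e.((d e) e))) v)) w) (\f.(\g.(\h.((f h) (g h)))))) p) s)
Step 1: (((((\g.(\h.(((\d.(\e.((d e) e))) v) (g h)))) w) (\f.(\g.(\h.((f h) (g h)))))) p) s)
Step 2: ((((\h.(((\d.(\e.((d e) e))) v) (w h))) (\f.(\g.(\h.((f h) (g h)))))) p) s)
Step 3: (((((\d.(\e.((d e) e))) v) (w (\f.(\g.(\h.((f h) (g h))))))) p) s)
Step 4: ((((\e.((v e) e)) (w (\f.(\g.(\h.((f h) (g h))))))) p) s)
Step 5: ((((v (w (\f.(\g.(\h.((f h) (g h))))))) (w (\f.(\g.(\h.((f h) (g h))))))) p) s)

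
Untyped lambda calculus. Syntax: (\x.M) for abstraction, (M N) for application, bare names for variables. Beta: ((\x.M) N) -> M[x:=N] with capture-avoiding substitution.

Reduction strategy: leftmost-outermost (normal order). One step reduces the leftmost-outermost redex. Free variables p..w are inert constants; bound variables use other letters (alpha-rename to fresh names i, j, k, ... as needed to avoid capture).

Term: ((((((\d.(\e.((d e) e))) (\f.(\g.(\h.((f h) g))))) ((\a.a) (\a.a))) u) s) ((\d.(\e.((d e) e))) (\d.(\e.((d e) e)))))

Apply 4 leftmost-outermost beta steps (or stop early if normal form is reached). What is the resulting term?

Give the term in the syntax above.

Step 0: ((((((\d.(\e.((d e) e))) (\f.(\g.(\h.((f h) g))))) ((\a.a) (\a.a))) u) s) ((\d.(\e.((d e) e))) (\d.(\e.((d e) e)))))
Step 1: (((((\e.(((\f.(\g.(\h.((f h) g)))) e) e)) ((\a.a) (\a.a))) u) s) ((\d.(\e.((d e) e))) (\d.(\e.((d e) e)))))
Step 2: ((((((\f.(\g.(\h.((f h) g)))) ((\a.a) (\a.a))) ((\a.a) (\a.a))) u) s) ((\d.(\e.((d e) e))) (\d.(\e.((d e) e)))))
Step 3: (((((\g.(\h.((((\a.a) (\a.a)) h) g))) ((\a.a) (\a.a))) u) s) ((\d.(\e.((d e) e))) (\d.(\e.((d e) e)))))
Step 4: ((((\h.((((\a.a) (\a.a)) h) ((\a.a) (\a.a)))) u) s) ((\d.(\e.((d e) e))) (\d.(\e.((d e) e)))))

Answer: ((((\h.((((\a.a) (\a.a)) h) ((\a.a) (\a.a)))) u) s) ((\d.(\e.((d e) e))) (\d.(\e.((d e) e)))))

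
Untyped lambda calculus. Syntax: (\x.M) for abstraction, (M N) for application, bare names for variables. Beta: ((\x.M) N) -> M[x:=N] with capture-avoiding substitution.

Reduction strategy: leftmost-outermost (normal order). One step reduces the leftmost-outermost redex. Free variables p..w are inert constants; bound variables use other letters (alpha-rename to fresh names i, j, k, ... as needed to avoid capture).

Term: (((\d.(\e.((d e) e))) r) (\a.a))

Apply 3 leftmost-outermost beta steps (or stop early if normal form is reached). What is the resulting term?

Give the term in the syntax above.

Step 0: (((\d.(\e.((d e) e))) r) (\a.a))
Step 1: ((\e.((r e) e)) (\a.a))
Step 2: ((r (\a.a)) (\a.a))
Step 3: (normal form reached)

Answer: ((r (\a.a)) (\a.a))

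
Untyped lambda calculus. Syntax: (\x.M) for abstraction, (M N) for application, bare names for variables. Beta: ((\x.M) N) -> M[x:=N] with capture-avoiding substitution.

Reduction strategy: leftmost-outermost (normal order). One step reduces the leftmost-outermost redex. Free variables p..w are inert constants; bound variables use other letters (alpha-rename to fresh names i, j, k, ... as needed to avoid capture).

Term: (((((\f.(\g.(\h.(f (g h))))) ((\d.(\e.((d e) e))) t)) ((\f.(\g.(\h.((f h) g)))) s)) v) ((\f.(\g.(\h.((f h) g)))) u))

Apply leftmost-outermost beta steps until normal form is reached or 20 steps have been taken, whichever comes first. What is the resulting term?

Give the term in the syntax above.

Step 0: (((((\f.(\g.(\h.(f (g h))))) ((\d.(\e.((d e) e))) t)) ((\f.(\g.(\h.((f h) g)))) s)) v) ((\f.(\g.(\h.((f h) g)))) u))
Step 1: ((((\g.(\h.(((\d.(\e.((d e) e))) t) (g h)))) ((\f.(\g.(\h.((f h) g)))) s)) v) ((\f.(\g.(\h.((f h) g)))) u))
Step 2: (((\h.(((\d.(\e.((d e) e))) t) (((\f.(\g.(\h.((f h) g)))) s) h))) v) ((\f.(\g.(\h.((f h) g)))) u))
Step 3: ((((\d.(\e.((d e) e))) t) (((\f.(\g.(\h.((f h) g)))) s) v)) ((\f.(\g.(\h.((f h) g)))) u))
Step 4: (((\e.((t e) e)) (((\f.(\g.(\h.((f h) g)))) s) v)) ((\f.(\g.(\h.((f h) g)))) u))
Step 5: (((t (((\f.(\g.(\h.((f h) g)))) s) v)) (((\f.(\g.(\h.((f h) g)))) s) v)) ((\f.(\g.(\h.((f h) g)))) u))
Step 6: (((t ((\g.(\h.((s h) g))) v)) (((\f.(\g.(\h.((f h) g)))) s) v)) ((\f.(\g.(\h.((f h) g)))) u))
Step 7: (((t (\h.((s h) v))) (((\f.(\g.(\h.((f h) g)))) s) v)) ((\f.(\g.(\h.((f h) g)))) u))
Step 8: (((t (\h.((s h) v))) ((\g.(\h.((s h) g))) v)) ((\f.(\g.(\h.((f h) g)))) u))
Step 9: (((t (\h.((s h) v))) (\h.((s h) v))) ((\f.(\g.(\h.((f h) g)))) u))
Step 10: (((t (\h.((s h) v))) (\h.((s h) v))) (\g.(\h.((u h) g))))

Answer: (((t (\h.((s h) v))) (\h.((s h) v))) (\g.(\h.((u h) g))))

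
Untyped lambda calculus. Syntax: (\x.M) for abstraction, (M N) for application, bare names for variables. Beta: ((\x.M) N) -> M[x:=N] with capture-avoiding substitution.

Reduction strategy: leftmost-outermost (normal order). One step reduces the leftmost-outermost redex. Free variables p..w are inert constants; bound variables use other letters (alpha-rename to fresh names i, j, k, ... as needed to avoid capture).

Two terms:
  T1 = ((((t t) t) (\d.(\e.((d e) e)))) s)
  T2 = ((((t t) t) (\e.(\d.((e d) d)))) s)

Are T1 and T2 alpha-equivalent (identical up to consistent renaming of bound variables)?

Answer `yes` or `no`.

Answer: yes

Derivation:
Term 1: ((((t t) t) (\d.(\e.((d e) e)))) s)
Term 2: ((((t t) t) (\e.(\d.((e d) d)))) s)
Alpha-equivalence: compare structure up to binder renaming.
Result: True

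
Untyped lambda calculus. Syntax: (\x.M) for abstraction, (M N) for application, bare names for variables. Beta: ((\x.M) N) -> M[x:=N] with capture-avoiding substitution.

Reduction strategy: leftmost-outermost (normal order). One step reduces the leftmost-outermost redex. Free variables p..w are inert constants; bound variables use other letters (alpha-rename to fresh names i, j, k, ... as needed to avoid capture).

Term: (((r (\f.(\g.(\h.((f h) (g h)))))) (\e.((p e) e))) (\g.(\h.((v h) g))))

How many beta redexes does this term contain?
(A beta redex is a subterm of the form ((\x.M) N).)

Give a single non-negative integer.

Term: (((r (\f.(\g.(\h.((f h) (g h)))))) (\e.((p e) e))) (\g.(\h.((v h) g))))
  (no redexes)
Total redexes: 0

Answer: 0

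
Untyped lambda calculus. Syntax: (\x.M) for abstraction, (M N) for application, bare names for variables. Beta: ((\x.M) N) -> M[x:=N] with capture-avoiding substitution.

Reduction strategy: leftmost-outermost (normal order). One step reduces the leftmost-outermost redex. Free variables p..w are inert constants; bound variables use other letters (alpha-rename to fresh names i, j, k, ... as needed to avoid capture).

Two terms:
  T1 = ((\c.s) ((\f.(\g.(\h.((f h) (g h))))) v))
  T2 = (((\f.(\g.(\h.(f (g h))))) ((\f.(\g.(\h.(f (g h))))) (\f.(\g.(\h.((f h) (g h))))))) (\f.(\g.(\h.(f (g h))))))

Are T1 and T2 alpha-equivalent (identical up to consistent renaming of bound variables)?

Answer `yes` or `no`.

Term 1: ((\c.s) ((\f.(\g.(\h.((f h) (g h))))) v))
Term 2: (((\f.(\g.(\h.(f (g h))))) ((\f.(\g.(\h.(f (g h))))) (\f.(\g.(\h.((f h) (g h))))))) (\f.(\g.(\h.(f (g h))))))
Alpha-equivalence: compare structure up to binder renaming.
Result: False

Answer: no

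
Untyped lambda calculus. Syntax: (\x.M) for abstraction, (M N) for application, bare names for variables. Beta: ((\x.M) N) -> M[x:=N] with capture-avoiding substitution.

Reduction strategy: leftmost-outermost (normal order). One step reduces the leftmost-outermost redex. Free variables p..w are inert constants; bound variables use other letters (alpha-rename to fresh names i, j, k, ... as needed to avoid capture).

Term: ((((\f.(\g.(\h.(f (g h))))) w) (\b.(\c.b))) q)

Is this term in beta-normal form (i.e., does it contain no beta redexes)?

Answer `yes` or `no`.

Answer: no

Derivation:
Term: ((((\f.(\g.(\h.(f (g h))))) w) (\b.(\c.b))) q)
Found 1 beta redex(es).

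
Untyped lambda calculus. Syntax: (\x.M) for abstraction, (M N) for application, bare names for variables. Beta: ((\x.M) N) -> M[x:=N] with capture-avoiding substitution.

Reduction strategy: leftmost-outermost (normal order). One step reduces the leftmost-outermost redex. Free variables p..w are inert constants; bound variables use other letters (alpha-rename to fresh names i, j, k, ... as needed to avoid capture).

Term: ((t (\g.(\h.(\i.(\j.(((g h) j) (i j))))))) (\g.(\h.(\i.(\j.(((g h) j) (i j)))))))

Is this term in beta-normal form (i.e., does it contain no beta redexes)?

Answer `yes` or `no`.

Term: ((t (\g.(\h.(\i.(\j.(((g h) j) (i j))))))) (\g.(\h.(\i.(\j.(((g h) j) (i j)))))))
No beta redexes found.

Answer: yes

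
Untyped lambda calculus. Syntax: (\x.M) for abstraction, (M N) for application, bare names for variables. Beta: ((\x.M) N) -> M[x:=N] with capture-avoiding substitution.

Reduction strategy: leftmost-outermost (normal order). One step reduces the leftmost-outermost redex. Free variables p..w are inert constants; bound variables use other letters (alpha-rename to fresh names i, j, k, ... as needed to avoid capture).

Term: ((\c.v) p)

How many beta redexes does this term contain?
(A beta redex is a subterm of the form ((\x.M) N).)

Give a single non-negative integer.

Answer: 1

Derivation:
Term: ((\c.v) p)
  Redex: ((\c.v) p)
Total redexes: 1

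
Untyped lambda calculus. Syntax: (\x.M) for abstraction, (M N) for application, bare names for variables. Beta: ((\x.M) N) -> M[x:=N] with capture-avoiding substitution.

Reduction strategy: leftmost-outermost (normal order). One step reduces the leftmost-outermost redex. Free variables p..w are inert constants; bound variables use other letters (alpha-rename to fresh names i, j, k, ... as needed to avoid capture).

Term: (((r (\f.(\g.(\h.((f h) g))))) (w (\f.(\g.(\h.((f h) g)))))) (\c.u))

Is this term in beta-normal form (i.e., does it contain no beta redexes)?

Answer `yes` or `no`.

Answer: yes

Derivation:
Term: (((r (\f.(\g.(\h.((f h) g))))) (w (\f.(\g.(\h.((f h) g)))))) (\c.u))
No beta redexes found.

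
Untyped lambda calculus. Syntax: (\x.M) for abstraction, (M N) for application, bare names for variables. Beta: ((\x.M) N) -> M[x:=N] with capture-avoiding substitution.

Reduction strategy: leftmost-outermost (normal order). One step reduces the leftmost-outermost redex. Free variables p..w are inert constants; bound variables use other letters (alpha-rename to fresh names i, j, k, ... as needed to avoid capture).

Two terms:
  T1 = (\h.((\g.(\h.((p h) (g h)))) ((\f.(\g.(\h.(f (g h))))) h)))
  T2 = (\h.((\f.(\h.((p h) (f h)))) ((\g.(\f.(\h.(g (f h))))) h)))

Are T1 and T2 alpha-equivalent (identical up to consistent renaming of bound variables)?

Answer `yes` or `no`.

Term 1: (\h.((\g.(\h.((p h) (g h)))) ((\f.(\g.(\h.(f (g h))))) h)))
Term 2: (\h.((\f.(\h.((p h) (f h)))) ((\g.(\f.(\h.(g (f h))))) h)))
Alpha-equivalence: compare structure up to binder renaming.
Result: True

Answer: yes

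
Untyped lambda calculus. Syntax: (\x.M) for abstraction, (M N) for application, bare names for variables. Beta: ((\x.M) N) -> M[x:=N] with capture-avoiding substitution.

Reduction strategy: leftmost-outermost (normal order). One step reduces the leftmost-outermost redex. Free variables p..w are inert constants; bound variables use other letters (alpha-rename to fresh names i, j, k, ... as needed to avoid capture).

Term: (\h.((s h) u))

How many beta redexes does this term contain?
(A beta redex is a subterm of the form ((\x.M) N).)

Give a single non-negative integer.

Answer: 0

Derivation:
Term: (\h.((s h) u))
  (no redexes)
Total redexes: 0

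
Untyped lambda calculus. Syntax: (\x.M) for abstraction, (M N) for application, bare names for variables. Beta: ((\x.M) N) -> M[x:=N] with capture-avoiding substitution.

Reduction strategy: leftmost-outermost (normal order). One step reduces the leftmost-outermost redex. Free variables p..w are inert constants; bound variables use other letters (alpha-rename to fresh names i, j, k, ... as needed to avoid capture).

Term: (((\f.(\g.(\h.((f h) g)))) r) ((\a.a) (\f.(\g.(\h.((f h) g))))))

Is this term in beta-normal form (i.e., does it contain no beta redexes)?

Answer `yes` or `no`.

Term: (((\f.(\g.(\h.((f h) g)))) r) ((\a.a) (\f.(\g.(\h.((f h) g))))))
Found 2 beta redex(es).

Answer: no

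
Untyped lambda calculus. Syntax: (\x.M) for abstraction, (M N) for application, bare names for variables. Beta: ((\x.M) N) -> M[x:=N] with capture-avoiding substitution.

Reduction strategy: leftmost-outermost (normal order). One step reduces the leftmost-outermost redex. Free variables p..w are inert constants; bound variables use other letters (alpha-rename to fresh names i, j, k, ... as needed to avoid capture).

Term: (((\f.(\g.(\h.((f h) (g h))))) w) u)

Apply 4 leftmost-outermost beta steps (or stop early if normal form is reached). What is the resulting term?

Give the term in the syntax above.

Step 0: (((\f.(\g.(\h.((f h) (g h))))) w) u)
Step 1: ((\g.(\h.((w h) (g h)))) u)
Step 2: (\h.((w h) (u h)))
Step 3: (normal form reached)

Answer: (\h.((w h) (u h)))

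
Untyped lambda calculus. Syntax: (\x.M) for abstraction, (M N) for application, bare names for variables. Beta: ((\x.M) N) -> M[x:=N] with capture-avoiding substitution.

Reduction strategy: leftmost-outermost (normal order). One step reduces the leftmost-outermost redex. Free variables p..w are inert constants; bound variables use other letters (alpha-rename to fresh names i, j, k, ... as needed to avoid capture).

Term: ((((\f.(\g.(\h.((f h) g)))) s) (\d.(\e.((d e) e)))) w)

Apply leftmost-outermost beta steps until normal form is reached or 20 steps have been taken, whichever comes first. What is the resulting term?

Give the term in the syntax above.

Answer: ((s w) (\d.(\e.((d e) e))))

Derivation:
Step 0: ((((\f.(\g.(\h.((f h) g)))) s) (\d.(\e.((d e) e)))) w)
Step 1: (((\g.(\h.((s h) g))) (\d.(\e.((d e) e)))) w)
Step 2: ((\h.((s h) (\d.(\e.((d e) e))))) w)
Step 3: ((s w) (\d.(\e.((d e) e))))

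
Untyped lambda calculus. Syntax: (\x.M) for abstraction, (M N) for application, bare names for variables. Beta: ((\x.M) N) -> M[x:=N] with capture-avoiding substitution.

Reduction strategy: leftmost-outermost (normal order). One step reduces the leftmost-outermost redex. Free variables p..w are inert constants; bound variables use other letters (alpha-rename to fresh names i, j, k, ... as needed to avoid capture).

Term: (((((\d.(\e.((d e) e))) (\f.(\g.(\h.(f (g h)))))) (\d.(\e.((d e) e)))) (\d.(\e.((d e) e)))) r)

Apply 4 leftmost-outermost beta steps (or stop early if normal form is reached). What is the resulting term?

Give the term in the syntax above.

Answer: (((\h.((\d.(\e.((d e) e))) ((\d.(\e.((d e) e))) h))) (\d.(\e.((d e) e)))) r)

Derivation:
Step 0: (((((\d.(\e.((d e) e))) (\f.(\g.(\h.(f (g h)))))) (\d.(\e.((d e) e)))) (\d.(\e.((d e) e)))) r)
Step 1: ((((\e.(((\f.(\g.(\h.(f (g h))))) e) e)) (\d.(\e.((d e) e)))) (\d.(\e.((d e) e)))) r)
Step 2: (((((\f.(\g.(\h.(f (g h))))) (\d.(\e.((d e) e)))) (\d.(\e.((d e) e)))) (\d.(\e.((d e) e)))) r)
Step 3: ((((\g.(\h.((\d.(\e.((d e) e))) (g h)))) (\d.(\e.((d e) e)))) (\d.(\e.((d e) e)))) r)
Step 4: (((\h.((\d.(\e.((d e) e))) ((\d.(\e.((d e) e))) h))) (\d.(\e.((d e) e)))) r)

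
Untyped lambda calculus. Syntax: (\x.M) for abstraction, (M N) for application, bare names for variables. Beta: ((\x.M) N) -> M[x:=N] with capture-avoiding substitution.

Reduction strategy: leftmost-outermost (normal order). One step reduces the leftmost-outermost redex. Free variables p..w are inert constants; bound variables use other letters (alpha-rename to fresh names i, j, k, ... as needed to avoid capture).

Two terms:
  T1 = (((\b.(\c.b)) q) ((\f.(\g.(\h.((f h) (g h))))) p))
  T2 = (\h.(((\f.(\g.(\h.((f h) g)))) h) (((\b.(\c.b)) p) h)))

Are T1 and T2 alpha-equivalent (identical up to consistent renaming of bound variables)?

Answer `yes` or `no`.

Term 1: (((\b.(\c.b)) q) ((\f.(\g.(\h.((f h) (g h))))) p))
Term 2: (\h.(((\f.(\g.(\h.((f h) g)))) h) (((\b.(\c.b)) p) h)))
Alpha-equivalence: compare structure up to binder renaming.
Result: False

Answer: no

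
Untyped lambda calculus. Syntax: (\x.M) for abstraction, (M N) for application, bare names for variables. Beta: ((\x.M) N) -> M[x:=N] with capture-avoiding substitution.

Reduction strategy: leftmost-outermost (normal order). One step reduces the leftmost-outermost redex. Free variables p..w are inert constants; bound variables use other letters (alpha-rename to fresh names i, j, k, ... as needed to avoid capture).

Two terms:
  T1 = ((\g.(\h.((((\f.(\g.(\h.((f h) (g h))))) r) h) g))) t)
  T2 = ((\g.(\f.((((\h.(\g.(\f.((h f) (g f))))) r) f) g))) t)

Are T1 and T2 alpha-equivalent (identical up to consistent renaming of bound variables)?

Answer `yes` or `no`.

Term 1: ((\g.(\h.((((\f.(\g.(\h.((f h) (g h))))) r) h) g))) t)
Term 2: ((\g.(\f.((((\h.(\g.(\f.((h f) (g f))))) r) f) g))) t)
Alpha-equivalence: compare structure up to binder renaming.
Result: True

Answer: yes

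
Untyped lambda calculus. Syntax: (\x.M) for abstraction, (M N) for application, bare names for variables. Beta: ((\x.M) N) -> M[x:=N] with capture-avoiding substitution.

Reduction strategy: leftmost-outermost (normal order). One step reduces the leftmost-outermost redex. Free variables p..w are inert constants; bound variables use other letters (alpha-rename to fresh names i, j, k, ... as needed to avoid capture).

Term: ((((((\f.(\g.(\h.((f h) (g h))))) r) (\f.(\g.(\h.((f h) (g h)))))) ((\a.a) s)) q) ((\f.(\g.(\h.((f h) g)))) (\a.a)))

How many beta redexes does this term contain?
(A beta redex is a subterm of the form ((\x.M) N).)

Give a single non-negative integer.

Answer: 3

Derivation:
Term: ((((((\f.(\g.(\h.((f h) (g h))))) r) (\f.(\g.(\h.((f h) (g h)))))) ((\a.a) s)) q) ((\f.(\g.(\h.((f h) g)))) (\a.a)))
  Redex: ((\f.(\g.(\h.((f h) (g h))))) r)
  Redex: ((\a.a) s)
  Redex: ((\f.(\g.(\h.((f h) g)))) (\a.a))
Total redexes: 3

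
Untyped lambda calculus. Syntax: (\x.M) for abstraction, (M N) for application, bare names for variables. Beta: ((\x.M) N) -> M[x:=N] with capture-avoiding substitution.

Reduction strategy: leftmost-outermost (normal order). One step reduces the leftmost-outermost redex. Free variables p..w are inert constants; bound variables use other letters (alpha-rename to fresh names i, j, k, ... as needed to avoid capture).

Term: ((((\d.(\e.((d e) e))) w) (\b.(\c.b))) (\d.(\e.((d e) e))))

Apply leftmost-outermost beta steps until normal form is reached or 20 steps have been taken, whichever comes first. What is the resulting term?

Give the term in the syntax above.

Step 0: ((((\d.(\e.((d e) e))) w) (\b.(\c.b))) (\d.(\e.((d e) e))))
Step 1: (((\e.((w e) e)) (\b.(\c.b))) (\d.(\e.((d e) e))))
Step 2: (((w (\b.(\c.b))) (\b.(\c.b))) (\d.(\e.((d e) e))))

Answer: (((w (\b.(\c.b))) (\b.(\c.b))) (\d.(\e.((d e) e))))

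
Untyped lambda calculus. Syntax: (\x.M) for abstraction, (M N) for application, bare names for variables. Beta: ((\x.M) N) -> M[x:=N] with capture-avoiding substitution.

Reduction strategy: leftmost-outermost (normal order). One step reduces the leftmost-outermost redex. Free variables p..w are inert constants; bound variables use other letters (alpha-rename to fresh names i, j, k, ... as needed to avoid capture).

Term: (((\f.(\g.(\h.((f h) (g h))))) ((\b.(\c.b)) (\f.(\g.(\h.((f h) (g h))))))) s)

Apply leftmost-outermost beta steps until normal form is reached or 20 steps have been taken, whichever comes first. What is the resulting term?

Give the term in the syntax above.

Step 0: (((\f.(\g.(\h.((f h) (g h))))) ((\b.(\c.b)) (\f.(\g.(\h.((f h) (g h))))))) s)
Step 1: ((\g.(\h.((((\b.(\c.b)) (\f.(\g.(\h.((f h) (g h)))))) h) (g h)))) s)
Step 2: (\h.((((\b.(\c.b)) (\f.(\g.(\h.((f h) (g h)))))) h) (s h)))
Step 3: (\h.(((\c.(\f.(\g.(\h.((f h) (g h)))))) h) (s h)))
Step 4: (\h.((\f.(\g.(\h.((f h) (g h))))) (s h)))
Step 5: (\h.(\g.(\i.(((s h) i) (g i)))))

Answer: (\h.(\g.(\i.(((s h) i) (g i)))))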